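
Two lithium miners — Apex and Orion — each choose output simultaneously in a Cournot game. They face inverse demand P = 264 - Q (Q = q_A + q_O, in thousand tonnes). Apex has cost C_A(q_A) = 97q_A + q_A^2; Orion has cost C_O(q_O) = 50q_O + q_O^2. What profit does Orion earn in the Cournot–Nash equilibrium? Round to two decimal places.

4219.74

Apex's profit: π_A = (264 - Q)q_A - (97q_A + q_A²). Setting ∂π_A/∂q_A = 0: 167 - 4q_A - (q_O) = 0.
Orion's profit: π_O = (264 - Q)q_O - (50q_O + q_O²). Setting ∂π_O/∂q_O = 0: 214 - 4q_O - (q_A) = 0.
So q_A = (167 - q_O)/4 and q_O = (214 - q_A)/4.
Solving the pair: q_A = 454/15, q_O = 689/15.
Price P = 264 - 381/5 = 939/5.
Orion's profit: (939/5)·(689/15) - 50·(689/15) - (689/15)² = 4219.7422.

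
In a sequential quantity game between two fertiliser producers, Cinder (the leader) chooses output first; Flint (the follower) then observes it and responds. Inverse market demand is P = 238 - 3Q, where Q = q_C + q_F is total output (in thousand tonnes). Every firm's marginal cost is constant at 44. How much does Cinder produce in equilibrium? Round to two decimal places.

The follower Flint best-responds to any q_C: π_F = (238 - 3Q)q_F - 44q_F.
Setting the follower's marginal profit to zero, 194 - 3q_C - 6q_F = 0, i.e. q_F = (194 - 3q_C)/6.
Cinder substitutes q_F(q_C) into its own profit: π_C = q_C(238 - 3q_C - (194 - 3q_C)/2) - 44q_C = (141 - (3/2)q_C)q_C - 44q_C.
Maximising: ∂π_C/∂q_C = 97 - 3q_C = 0, giving q_C = 97/3.
Then q_F = (194 - 3·(97/3))/6 = 97/6.

32.33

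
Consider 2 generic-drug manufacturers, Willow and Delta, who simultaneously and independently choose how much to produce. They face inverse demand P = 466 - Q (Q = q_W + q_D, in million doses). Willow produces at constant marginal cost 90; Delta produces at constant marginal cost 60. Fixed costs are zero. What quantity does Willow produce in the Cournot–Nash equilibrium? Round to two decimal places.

Willow's profit: π_W = (466 - Q)q_W - (90q_W). Setting ∂π_W/∂q_W = 0: 376 - 2q_W - (q_D) = 0.
Delta's first-order condition: 406 - 2q_D - (q_W) = 0.
So q_W = (376 - q_D)/2 and q_D = (406 - q_W)/2.
Solving the pair: q_W = 346/3, q_D = 436/3.

115.33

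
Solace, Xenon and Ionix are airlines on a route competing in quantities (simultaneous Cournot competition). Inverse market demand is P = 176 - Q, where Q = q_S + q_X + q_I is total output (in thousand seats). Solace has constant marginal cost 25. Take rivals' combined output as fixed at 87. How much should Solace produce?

With rivals' combined output fixed at 87, Solace's profit is π_S = (176 - 87 - q_S)q_S - (25q_S) = (89 - q_S)q_S - (25q_S).
∂π_S/∂q_S = 64 - 2q_S = 0, so q_S = 32.

32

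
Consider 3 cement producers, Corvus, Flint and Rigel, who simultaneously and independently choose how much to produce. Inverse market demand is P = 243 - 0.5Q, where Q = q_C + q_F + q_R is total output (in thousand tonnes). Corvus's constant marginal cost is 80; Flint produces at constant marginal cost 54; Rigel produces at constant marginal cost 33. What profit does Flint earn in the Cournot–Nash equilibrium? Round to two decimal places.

Corvus's profit: π_C = (243 - 0.5Q)q_C - (80q_C). Setting ∂π_C/∂q_C = 0: 163 - q_C - (1/2)(q_F + q_R) = 0.
Flint's profit: π_F = (243 - 0.5Q)q_F - (54q_F). Setting ∂π_F/∂q_F = 0: 189 - q_F - (1/2)(q_C + q_R) = 0.
Rigel's profit: π_R = (243 - 0.5Q)q_R - (33q_R). Setting ∂π_R/∂q_R = 0: 210 - q_R - (1/2)(q_C + q_F) = 0.
Adding the 3 conditions: 562 − Q − Q = 0, i.e. Q = 281.
Back-substituting: q_C = (163 − 281/2)/(1/2) = 45, q_F = (189 − 281/2)/(1/2) = 97, q_R = (210 − 281/2)/(1/2) = 139.
Price P = 243 - (1/2)·281 = 205/2.
Flint's profit: (205/2 - 54)·97 = 4704.5000.

4704.50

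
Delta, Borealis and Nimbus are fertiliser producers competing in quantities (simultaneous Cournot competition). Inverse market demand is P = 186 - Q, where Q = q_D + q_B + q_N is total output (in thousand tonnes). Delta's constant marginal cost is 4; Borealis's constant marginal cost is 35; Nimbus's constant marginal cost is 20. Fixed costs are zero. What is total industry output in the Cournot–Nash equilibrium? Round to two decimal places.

Delta's profit: π_D = (186 - Q)q_D - (4q_D). Setting ∂π_D/∂q_D = 0: 182 - 2q_D - (q_B + q_N) = 0.
Borealis's profit: π_B = (186 - Q)q_B - (35q_B). Setting ∂π_B/∂q_B = 0: 151 - 2q_B - (q_D + q_N) = 0.
Nimbus's profit: π_N = (186 - Q)q_N - (20q_N). Setting ∂π_N/∂q_N = 0: 166 - 2q_N - (q_D + q_B) = 0.
Summing all 3 equations gives 499 − 4Q = 0, hence Q = 499/4.
Back-substituting: q_D = (182 − 499/4) = 229/4, q_B = (151 − 499/4) = 105/4, q_N = (166 − 499/4) = 165/4.
Total output Q = 229/4 + 105/4 + 165/4 = 499/4.

124.75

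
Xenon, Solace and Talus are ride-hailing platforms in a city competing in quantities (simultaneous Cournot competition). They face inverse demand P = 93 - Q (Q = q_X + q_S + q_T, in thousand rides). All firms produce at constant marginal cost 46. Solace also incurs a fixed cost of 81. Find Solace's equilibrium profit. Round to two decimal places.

57.06

A representative firm's profit is π_i = q_i(93 - Q) - 46q_i.
Setting ∂π_i/∂q_i = 0 with rivals' quantities fixed: 47 - 2q_i - Σ_{j≠i} q_j = 0.
By symmetry each firm produces the same amount; substituting Σ_{j≠i} q_j = 2q_i yields q_i = 47/4.
Price P = 93 - 141/4 = 231/4.
Solace's profit: (231/4 - 46)·(47/4) - 81 = 913/16.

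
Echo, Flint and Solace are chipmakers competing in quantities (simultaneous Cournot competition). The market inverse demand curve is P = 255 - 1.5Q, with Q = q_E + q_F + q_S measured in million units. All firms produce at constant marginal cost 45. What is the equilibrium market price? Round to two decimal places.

A representative firm's profit is π_i = q_i(255 - 1.5Q) - 45q_i.
Setting ∂π_i/∂q_i = 0 with rivals' quantities fixed: 210 - 3q_i - (3/2)·Σ_{j≠i} q_j = 0.
With identical firms every q_j equals q_i, so Σ_{j≠i} q_j = 2q_i and 210 = 6q_i, giving q_i = 35.
Total output Q = 105, so price P = 255 - (3/2)·105 = 195/2.

97.50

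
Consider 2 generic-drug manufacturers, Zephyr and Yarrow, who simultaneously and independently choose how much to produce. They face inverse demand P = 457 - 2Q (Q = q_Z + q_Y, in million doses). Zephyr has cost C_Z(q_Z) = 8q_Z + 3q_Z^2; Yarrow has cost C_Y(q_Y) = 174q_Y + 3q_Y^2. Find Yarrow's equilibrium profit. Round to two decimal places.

2025.08

Zephyr's profit: π_Z = (457 - 2Q)q_Z - (8q_Z + 3q_Z²). Setting ∂π_Z/∂q_Z = 0: 449 - 10q_Z - 2(q_Y) = 0.
Yarrow's first-order condition: 283 - 10q_Y - 2(q_Z) = 0.
Rearranging gives the reaction functions q_Z = (449 - 2q_Y)/10 and q_Y = (283 - 2q_Z)/10.
Solving the pair: q_Z = 327/8, q_Y = 161/8.
Price P = 457 - 2·61 = 335.
Yarrow's profit: 335·(161/8) - 174·(161/8) - 3(161/8)² = 2025.0781.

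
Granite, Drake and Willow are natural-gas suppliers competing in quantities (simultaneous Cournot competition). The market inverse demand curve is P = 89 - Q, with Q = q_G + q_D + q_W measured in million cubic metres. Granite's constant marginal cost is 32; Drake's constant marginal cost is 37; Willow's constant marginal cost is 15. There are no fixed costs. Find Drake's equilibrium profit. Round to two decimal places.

39.06

Granite's profit: π_G = (89 - Q)q_G - (32q_G). Setting ∂π_G/∂q_G = 0: 57 - 2q_G - (q_D + q_W) = 0.
Drake's first-order condition: 52 - 2q_D - (q_G + q_W) = 0.
Willow's first-order condition: 74 - 2q_W - (q_G + q_D) = 0.
Adding the 3 conditions: 183 − 2Q − 2Q = 0, i.e. Q = 183/4.
Back-substituting: q_G = (57 − 183/4) = 45/4, q_D = (52 − 183/4) = 25/4, q_W = (74 − 183/4) = 113/4.
Price P = 89 - 183/4 = 173/4.
Drake's profit: (173/4 - 37)·(25/4) = 625/16.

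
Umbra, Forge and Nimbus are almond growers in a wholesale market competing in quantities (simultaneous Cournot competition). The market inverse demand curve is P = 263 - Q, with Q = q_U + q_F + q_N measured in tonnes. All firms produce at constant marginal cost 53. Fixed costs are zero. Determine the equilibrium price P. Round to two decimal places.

A representative firm's profit is π_i = q_i(263 - Q) - 53q_i.
Setting ∂π_i/∂q_i = 0 with rivals' quantities fixed: 210 - 2q_i - Σ_{j≠i} q_j = 0.
With identical firms every q_j equals q_i, so Σ_{j≠i} q_j = 2q_i and 210 = 4q_i, giving q_i = 105/2.
Total output Q = 315/2, so price P = 263 - 315/2 = 211/2.

105.50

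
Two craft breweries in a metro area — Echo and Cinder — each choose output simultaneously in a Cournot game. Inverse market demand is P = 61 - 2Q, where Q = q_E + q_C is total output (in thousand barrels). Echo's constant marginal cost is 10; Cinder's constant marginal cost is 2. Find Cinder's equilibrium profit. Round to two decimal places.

Echo's profit: π_E = (61 - 2Q)q_E - (10q_E). Setting ∂π_E/∂q_E = 0: 51 - 4q_E - 2(q_C) = 0.
Cinder's first-order condition: 59 - 4q_C - 2(q_E) = 0.
Best responses: q_E = (51 - 2q_C)/4, q_C = (59 - 2q_E)/4.
Substituting one into the other gives q_E = 43/6 and q_C = 67/6.
Price P = 61 - 2·(55/3) = 73/3.
Cinder's profit: (73/3 - 2)·(67/6) = 249.3889.

249.39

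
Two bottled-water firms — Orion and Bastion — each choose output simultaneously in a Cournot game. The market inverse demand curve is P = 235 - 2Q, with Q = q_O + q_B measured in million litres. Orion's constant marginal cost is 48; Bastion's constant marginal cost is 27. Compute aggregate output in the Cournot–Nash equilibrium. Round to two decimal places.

65.83

Orion's profit: π_O = (235 - 2Q)q_O - (48q_O). Setting ∂π_O/∂q_O = 0: 187 - 4q_O - 2(q_B) = 0.
Bastion's first-order condition: 208 - 4q_B - 2(q_O) = 0.
So q_O = (187 - 2q_B)/4 and q_B = (208 - 2q_O)/4.
Solving the pair: q_O = 83/3, q_B = 229/6.
Total output Q = 83/3 + 229/6 = 395/6.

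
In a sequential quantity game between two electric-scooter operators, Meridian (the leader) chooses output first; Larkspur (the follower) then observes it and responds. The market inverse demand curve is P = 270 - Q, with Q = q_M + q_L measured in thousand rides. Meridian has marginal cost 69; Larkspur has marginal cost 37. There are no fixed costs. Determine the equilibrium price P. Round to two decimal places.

The follower Larkspur best-responds to any q_M: π_L = (270 - Q)q_L - 37q_L.
Follower FOC: 233 - q_M - 2q_L = 0, so q_L(q_M) = (233 - q_M)/2.
Meridian substitutes q_L(q_M) into its own profit: π_M = q_M(270 - q_M - (233 - q_M)/2) - 69q_M = (307/2 - (1/2)q_M)q_M - 69q_M.
Maximising: ∂π_M/∂q_M = 169/2 - q_M = 0, giving q_M = 169/2.
Then q_L = (233 - 169/2)/2 = 297/4.
Total output Q = 635/4, so price P = 270 - 635/4 = 445/4.

111.25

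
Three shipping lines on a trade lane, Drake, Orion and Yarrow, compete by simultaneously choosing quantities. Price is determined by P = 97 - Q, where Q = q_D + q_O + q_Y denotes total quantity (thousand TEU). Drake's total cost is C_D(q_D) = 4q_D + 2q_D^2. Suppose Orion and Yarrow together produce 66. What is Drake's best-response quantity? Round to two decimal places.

With rivals' combined output fixed at 66, Drake's profit is π_D = (97 - 66 - q_D)q_D - (4q_D + 2q_D²) = (31 - q_D)q_D - (4q_D + 2q_D²).
∂π_D/∂q_D = 27 - 6q_D = 0, so q_D = 9/2.

4.50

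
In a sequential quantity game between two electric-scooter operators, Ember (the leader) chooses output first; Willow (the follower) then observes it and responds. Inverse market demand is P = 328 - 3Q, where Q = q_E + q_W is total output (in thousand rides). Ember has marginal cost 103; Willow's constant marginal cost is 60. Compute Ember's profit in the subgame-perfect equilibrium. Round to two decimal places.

1380.17

The follower Willow best-responds to any q_E: π_W = (328 - 3Q)q_W - 60q_W.
Follower FOC: 268 - 3q_E - 6q_W = 0, so q_W(q_E) = (268 - 3q_E)/6.
The leader anticipates this reaction. Substituting into P = 328 - 3Q gives P = 194 - (3/2)q_E, so π_E = (194 - (3/2)q_E)q_E - 103q_E.
The leader's first-order condition 91 - 3q_E = 0 yields q_E = 91/3.
Then q_W = (268 - 3·(91/3))/6 = 59/2.
Price P = 328 - 3·(359/6) = 297/2.
Ember's profit: (297/2 - 103)·(91/3) = 1380.1667.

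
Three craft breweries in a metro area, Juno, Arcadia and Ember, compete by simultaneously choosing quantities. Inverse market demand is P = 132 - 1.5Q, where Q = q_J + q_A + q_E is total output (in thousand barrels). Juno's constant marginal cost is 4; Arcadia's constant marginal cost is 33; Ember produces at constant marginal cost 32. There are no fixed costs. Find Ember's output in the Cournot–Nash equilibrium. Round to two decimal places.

12.17

Juno's profit: π_J = (132 - 1.5Q)q_J - (4q_J). Setting ∂π_J/∂q_J = 0: 128 - 3q_J - (3/2)(q_A + q_E) = 0.
Arcadia's profit: π_A = (132 - 1.5Q)q_A - (33q_A). Setting ∂π_A/∂q_A = 0: 99 - 3q_A - (3/2)(q_J + q_E) = 0.
Ember's profit: π_E = (132 - 1.5Q)q_E - (32q_E). Setting ∂π_E/∂q_E = 0: 100 - 3q_E - (3/2)(q_J + q_A) = 0.
Adding the 3 first-order conditions: 327 − 6Q = 0, so Q = 109/2.
Back-substituting: q_J = (128 − 327/4)/(3/2) = 185/6, q_A = (99 − 327/4)/(3/2) = 23/2, q_E = (100 − 327/4)/(3/2) = 73/6.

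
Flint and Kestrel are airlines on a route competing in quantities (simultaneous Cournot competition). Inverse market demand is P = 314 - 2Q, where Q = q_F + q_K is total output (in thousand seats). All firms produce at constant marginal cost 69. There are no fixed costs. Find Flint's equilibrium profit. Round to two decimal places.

3334.72

Each firm earns π_i = (314 - 2Q)q_i - 69q_i.
First-order condition (treating rivals' output as given): 245 - 4q_i - 2q_j = 0.
By symmetry each firm produces the same amount; substituting q_j = q_i yields q_i = 245/6.
Price P = 314 - 2·(245/3) = 452/3.
Flint's profit: (452/3 - 69)·(245/6) = 3334.7222.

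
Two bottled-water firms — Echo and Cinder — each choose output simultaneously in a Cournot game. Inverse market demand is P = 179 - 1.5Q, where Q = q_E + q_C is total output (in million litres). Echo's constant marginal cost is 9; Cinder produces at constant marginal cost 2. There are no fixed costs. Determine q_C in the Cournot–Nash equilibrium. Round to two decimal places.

40.89

Echo's profit: π_E = (179 - 1.5Q)q_E - (9q_E). Setting ∂π_E/∂q_E = 0: 170 - 3q_E - (3/2)(q_C) = 0.
Cinder's first-order condition: 177 - 3q_C - (3/2)(q_E) = 0.
Rearranging gives the reaction functions q_E = (170 - (3/2)q_C)/3 and q_C = (177 - (3/2)q_E)/3.
Solving the pair: q_E = 326/9, q_C = 368/9.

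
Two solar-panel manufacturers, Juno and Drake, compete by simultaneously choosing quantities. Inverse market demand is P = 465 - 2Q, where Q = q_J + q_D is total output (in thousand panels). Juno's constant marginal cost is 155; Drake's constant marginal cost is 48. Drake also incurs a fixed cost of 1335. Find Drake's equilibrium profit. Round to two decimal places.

13919.22

Juno's profit: π_J = (465 - 2Q)q_J - (155q_J). Setting ∂π_J/∂q_J = 0: 310 - 4q_J - 2(q_D) = 0.
Drake's first-order condition: 417 - 4q_D - 2(q_J) = 0.
Best responses: q_J = (310 - 2q_D)/4, q_D = (417 - 2q_J)/4.
Substituting one into the other gives q_J = 203/6 and q_D = 262/3.
Price P = 465 - 2·(727/6) = 668/3.
Drake's profit: (668/3 - 48)·(262/3) - 1335 = 13919.2222.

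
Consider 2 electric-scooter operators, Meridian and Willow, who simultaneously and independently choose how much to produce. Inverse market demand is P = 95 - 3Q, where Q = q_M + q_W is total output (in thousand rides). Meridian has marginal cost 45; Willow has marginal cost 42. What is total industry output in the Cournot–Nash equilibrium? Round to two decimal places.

Meridian's profit: π_M = (95 - 3Q)q_M - (45q_M). Setting ∂π_M/∂q_M = 0: 50 - 6q_M - 3(q_W) = 0.
Willow's first-order condition: 53 - 6q_W - 3(q_M) = 0.
Best responses: q_M = (50 - 3q_W)/6, q_W = (53 - 3q_M)/6.
Solving the pair: q_M = 47/9, q_W = 56/9.
Total output Q = 47/9 + 56/9 = 103/9.

11.44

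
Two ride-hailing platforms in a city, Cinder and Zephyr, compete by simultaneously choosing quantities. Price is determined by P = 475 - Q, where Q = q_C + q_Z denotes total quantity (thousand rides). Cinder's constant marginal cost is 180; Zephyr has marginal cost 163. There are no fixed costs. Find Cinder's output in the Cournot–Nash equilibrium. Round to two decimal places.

Cinder's profit: π_C = (475 - Q)q_C - (180q_C). Setting ∂π_C/∂q_C = 0: 295 - 2q_C - (q_Z) = 0.
Zephyr's profit: π_Z = (475 - Q)q_Z - (163q_Z). Setting ∂π_Z/∂q_Z = 0: 312 - 2q_Z - (q_C) = 0.
Best responses: q_C = (295 - q_Z)/2, q_Z = (312 - q_C)/2.
Substituting one into the other gives q_C = 278/3 and q_Z = 329/3.

92.67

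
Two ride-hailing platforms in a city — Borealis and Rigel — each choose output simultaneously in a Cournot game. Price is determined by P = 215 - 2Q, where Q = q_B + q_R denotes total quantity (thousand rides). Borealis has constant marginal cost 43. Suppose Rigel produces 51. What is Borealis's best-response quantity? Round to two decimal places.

With the rival's output fixed at 51, Borealis's profit is π_B = (215 - 2·51 - 2q_B)q_B - (43q_B) = (113 - 2q_B)q_B - (43q_B).
∂π_B/∂q_B = 70 - 4q_B = 0, so q_B = 35/2.

17.50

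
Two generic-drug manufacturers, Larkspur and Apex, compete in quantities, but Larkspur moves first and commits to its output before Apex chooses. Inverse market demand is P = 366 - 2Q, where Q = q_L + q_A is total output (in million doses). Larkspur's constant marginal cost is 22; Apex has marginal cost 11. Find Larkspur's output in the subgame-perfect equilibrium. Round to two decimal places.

83.25

The follower Apex best-responds to any q_L: π_A = (366 - 2Q)q_A - 11q_A.
Follower FOC: 355 - 2q_L - 4q_A = 0, so q_A(q_L) = (355 - 2q_L)/4.
The leader anticipates this reaction. Substituting into P = 366 - 2Q gives P = 377/2 - q_L, so π_L = (377/2 - q_L)q_L - 22q_L.
Maximising: ∂π_L/∂q_L = 333/2 - 2q_L = 0, giving q_L = 333/4.
Then q_A = (355 - 2·(333/4))/4 = 377/8.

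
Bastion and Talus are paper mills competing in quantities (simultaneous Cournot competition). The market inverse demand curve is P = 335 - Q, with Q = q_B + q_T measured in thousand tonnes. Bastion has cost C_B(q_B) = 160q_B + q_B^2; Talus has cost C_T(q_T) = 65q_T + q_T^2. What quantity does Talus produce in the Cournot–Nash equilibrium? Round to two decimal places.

60.33

Bastion's profit: π_B = (335 - Q)q_B - (160q_B + q_B²). Setting ∂π_B/∂q_B = 0: 175 - 4q_B - (q_T) = 0.
Talus's profit: π_T = (335 - Q)q_T - (65q_T + q_T²). Setting ∂π_T/∂q_T = 0: 270 - 4q_T - (q_B) = 0.
So q_B = (175 - q_T)/4 and q_T = (270 - q_B)/4.
Substituting one into the other gives q_B = 86/3 and q_T = 181/3.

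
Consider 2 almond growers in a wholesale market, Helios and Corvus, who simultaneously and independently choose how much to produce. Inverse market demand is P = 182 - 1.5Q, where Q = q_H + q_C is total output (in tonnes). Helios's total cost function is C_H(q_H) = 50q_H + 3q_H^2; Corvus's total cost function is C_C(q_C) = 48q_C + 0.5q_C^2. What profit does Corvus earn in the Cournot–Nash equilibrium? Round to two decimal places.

Helios's profit: π_H = (182 - 1.5Q)q_H - (50q_H + 3q_H²). Setting ∂π_H/∂q_H = 0: 132 - 9q_H - (3/2)(q_C) = 0.
Corvus's profit: π_C = (182 - 1.5Q)q_C - (48q_C + (1/2)q_C²). Setting ∂π_C/∂q_C = 0: 134 - 4q_C - (3/2)(q_H) = 0.
So q_H = (132 - (3/2)q_C)/9 and q_C = (134 - (3/2)q_H)/4.
Substituting one into the other gives q_H = 436/45 and q_C = 448/15.
Price P = 182 - (3/2)·(356/9) = 368/3.
Corvus's profit: (368/3)·(448/15) - 48·(448/15) - (1/2)(448/15)² = 1784.0356.

1784.04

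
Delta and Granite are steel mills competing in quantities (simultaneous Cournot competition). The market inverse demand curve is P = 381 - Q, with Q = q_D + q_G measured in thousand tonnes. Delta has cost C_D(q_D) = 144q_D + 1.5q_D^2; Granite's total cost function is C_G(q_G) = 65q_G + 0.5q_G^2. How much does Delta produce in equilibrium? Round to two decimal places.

28.21

Delta's profit: π_D = (381 - Q)q_D - (144q_D + (3/2)q_D²). Setting ∂π_D/∂q_D = 0: 237 - 5q_D - (q_G) = 0.
Granite's first-order condition: 316 - 3q_G - (q_D) = 0.
Rearranging gives the reaction functions q_D = (237 - q_G)/5 and q_G = (316 - q_D)/3.
Solving the pair: q_D = 395/14, q_G = 1343/14.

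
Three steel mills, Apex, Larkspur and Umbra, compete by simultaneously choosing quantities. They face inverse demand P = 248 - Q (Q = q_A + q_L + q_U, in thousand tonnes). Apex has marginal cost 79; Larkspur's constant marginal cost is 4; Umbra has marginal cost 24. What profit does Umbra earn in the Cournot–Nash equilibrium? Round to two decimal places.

Apex's profit: π_A = (248 - Q)q_A - (79q_A). Setting ∂π_A/∂q_A = 0: 169 - 2q_A - (q_L + q_U) = 0.
Larkspur's first-order condition: 244 - 2q_L - (q_A + q_U) = 0.
Umbra's profit: π_U = (248 - Q)q_U - (24q_U). Setting ∂π_U/∂q_U = 0: 224 - 2q_U - (q_A + q_L) = 0.
Adding the 3 first-order conditions: 637 − 4Q = 0, so Q = 637/4.
Back-substituting: q_A = (169 − 637/4) = 39/4, q_L = (244 − 637/4) = 339/4, q_U = (224 − 637/4) = 259/4.
Price P = 248 - 637/4 = 355/4.
Umbra's profit: (355/4 - 24)·(259/4) = 4192.5625.

4192.56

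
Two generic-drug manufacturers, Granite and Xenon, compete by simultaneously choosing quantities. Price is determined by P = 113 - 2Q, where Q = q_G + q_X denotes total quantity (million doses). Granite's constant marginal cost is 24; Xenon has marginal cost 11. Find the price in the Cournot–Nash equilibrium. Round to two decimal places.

49.33

Granite's profit: π_G = (113 - 2Q)q_G - (24q_G). Setting ∂π_G/∂q_G = 0: 89 - 4q_G - 2(q_X) = 0.
Xenon's first-order condition: 102 - 4q_X - 2(q_G) = 0.
Best responses: q_G = (89 - 2q_X)/4, q_X = (102 - 2q_G)/4.
Solving the pair: q_G = 38/3, q_X = 115/6.
Total output Q = 191/6, so price P = 113 - 2·(191/6) = 148/3.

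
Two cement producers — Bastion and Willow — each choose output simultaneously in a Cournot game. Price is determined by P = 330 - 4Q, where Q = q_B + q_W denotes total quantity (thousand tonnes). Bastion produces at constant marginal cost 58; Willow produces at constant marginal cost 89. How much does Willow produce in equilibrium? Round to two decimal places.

17.50

Bastion's profit: π_B = (330 - 4Q)q_B - (58q_B). Setting ∂π_B/∂q_B = 0: 272 - 8q_B - 4(q_W) = 0.
Willow's first-order condition: 241 - 8q_W - 4(q_B) = 0.
Rearranging gives the reaction functions q_B = (272 - 4q_W)/8 and q_W = (241 - 4q_B)/8.
Substituting one into the other gives q_B = 101/4 and q_W = 35/2.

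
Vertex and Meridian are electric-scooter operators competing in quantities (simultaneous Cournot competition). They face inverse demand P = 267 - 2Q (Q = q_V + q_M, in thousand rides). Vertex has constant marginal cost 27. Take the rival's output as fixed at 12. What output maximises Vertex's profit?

With the rival's output fixed at 12, Vertex's profit is π_V = (267 - 2·12 - 2q_V)q_V - (27q_V) = (243 - 2q_V)q_V - (27q_V).
∂π_V/∂q_V = 216 - 4q_V = 0, so q_V = 54.

54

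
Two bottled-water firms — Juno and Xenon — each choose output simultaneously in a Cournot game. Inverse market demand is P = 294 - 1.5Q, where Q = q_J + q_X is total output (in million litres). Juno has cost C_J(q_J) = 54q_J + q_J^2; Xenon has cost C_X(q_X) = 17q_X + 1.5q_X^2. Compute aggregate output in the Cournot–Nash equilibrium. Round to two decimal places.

Juno's profit: π_J = (294 - 1.5Q)q_J - (54q_J + q_J²). Setting ∂π_J/∂q_J = 0: 240 - 5q_J - (3/2)(q_X) = 0.
Xenon's profit: π_X = (294 - 1.5Q)q_X - (17q_X + (3/2)q_X²). Setting ∂π_X/∂q_X = 0: 277 - 6q_X - (3/2)(q_J) = 0.
So q_J = (240 - (3/2)q_X)/5 and q_X = (277 - (3/2)q_J)/6.
Substituting one into the other gives q_J = 1366/37 and q_X = 36.9369.
Total output Q = 1366/37 + 36.9369 = 73.8559.

73.86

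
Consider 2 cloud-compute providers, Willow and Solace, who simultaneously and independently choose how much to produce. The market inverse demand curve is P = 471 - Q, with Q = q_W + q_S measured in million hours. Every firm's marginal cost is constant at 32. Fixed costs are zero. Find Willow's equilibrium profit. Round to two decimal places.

21413.44

A representative firm's profit is π_i = q_i(471 - Q) - 32q_i.
Setting ∂π_i/∂q_i = 0 with rivals' quantities fixed: 439 - 2q_i - q_j = 0.
With identical firms every q_j equals q_i, so q_j = q_i and 439 = 3q_i, giving q_i = 439/3.
Price P = 471 - 878/3 = 535/3.
Willow's profit: (535/3 - 32)·(439/3) = 21413.4444.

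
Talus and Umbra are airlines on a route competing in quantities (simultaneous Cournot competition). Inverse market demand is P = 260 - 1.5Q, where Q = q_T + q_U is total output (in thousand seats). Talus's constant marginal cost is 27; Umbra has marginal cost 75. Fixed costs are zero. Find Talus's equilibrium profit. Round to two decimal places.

5848.96

Talus's profit: π_T = (260 - 1.5Q)q_T - (27q_T). Setting ∂π_T/∂q_T = 0: 233 - 3q_T - (3/2)(q_U) = 0.
Umbra's first-order condition: 185 - 3q_U - (3/2)(q_T) = 0.
Rearranging gives the reaction functions q_T = (233 - (3/2)q_U)/3 and q_U = (185 - (3/2)q_T)/3.
Solving the pair: q_T = 562/9, q_U = 274/9.
Price P = 260 - (3/2)·(836/9) = 362/3.
Talus's profit: (362/3 - 27)·(562/9) = 5848.9630.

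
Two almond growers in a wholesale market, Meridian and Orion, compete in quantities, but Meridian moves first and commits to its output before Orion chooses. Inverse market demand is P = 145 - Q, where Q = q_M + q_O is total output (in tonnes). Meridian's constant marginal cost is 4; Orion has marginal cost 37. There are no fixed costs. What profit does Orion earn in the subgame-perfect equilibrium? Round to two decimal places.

The follower Orion best-responds to any q_M: π_O = (145 - Q)q_O - 37q_O.
Follower FOC: 108 - q_M - 2q_O = 0, so q_O(q_M) = (108 - q_M)/2.
Meridian substitutes q_O(q_M) into its own profit: π_M = q_M(145 - q_M - (108 - q_M)/2) - 4q_M = (91 - (1/2)q_M)q_M - 4q_M.
Leader FOC: 87 - q_M = 0, so q_M = 87.
Then q_O = (108 - 87)/2 = 21/2.
Price P = 145 - 195/2 = 95/2.
Orion's profit: (95/2 - 37)·(21/2) = 441/4.

110.25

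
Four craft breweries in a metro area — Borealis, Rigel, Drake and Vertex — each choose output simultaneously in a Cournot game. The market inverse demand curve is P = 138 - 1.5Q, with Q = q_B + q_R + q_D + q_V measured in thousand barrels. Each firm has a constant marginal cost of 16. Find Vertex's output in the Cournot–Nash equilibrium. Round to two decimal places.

A representative firm's profit is π_i = q_i(138 - 1.5Q) - 16q_i.
First-order condition (treating rivals' output as given): 122 - 3q_i - (3/2)·Σ_{j≠i} q_j = 0.
By symmetry each firm produces the same amount; substituting Σ_{j≠i} q_j = 3q_i yields q_i = 122/(15/2) = 244/15.

16.27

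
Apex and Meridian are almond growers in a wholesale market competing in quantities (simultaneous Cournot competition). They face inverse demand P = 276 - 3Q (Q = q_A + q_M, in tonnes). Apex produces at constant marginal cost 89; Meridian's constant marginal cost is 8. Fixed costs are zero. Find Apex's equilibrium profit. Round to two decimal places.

416.15

Apex's profit: π_A = (276 - 3Q)q_A - (89q_A). Setting ∂π_A/∂q_A = 0: 187 - 6q_A - 3(q_M) = 0.
Meridian's first-order condition: 268 - 6q_M - 3(q_A) = 0.
Best responses: q_A = (187 - 3q_M)/6, q_M = (268 - 3q_A)/6.
Solving the pair: q_A = 106/9, q_M = 349/9.
Price P = 276 - 3·(455/9) = 373/3.
Apex's profit: (373/3 - 89)·(106/9) = 416.1481.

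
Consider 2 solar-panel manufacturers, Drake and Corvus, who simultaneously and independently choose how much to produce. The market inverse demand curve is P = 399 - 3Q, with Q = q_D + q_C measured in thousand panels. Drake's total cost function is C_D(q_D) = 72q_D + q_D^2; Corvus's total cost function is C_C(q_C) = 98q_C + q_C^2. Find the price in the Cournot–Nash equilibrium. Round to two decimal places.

227.73

Drake's profit: π_D = (399 - 3Q)q_D - (72q_D + q_D²). Setting ∂π_D/∂q_D = 0: 327 - 8q_D - 3(q_C) = 0.
Corvus's first-order condition: 301 - 8q_C - 3(q_D) = 0.
Best responses: q_D = (327 - 3q_C)/8, q_C = (301 - 3q_D)/8.
Substituting one into the other gives q_D = 1713/55 and q_C = 1427/55.
Total output Q = 628/11, so price P = 399 - 3·(628/11) = 227.7273.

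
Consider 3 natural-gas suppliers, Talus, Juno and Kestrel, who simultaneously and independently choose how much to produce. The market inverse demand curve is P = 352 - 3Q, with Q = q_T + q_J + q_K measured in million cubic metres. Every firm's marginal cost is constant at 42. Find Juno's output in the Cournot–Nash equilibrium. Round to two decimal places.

25.83

Each firm earns π_i = (352 - 3Q)q_i - 42q_i.
First-order condition (treating rivals' output as given): 310 - 6q_i - 3·Σ_{j≠i} q_j = 0.
With identical firms every q_j equals q_i, so Σ_{j≠i} q_j = 2q_i and 310 = 12q_i, giving q_i = 155/6.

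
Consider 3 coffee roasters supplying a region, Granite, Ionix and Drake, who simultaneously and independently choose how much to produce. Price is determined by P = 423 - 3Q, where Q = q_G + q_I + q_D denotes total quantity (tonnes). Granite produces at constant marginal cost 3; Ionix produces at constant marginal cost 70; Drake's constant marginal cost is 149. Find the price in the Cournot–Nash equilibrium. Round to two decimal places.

Granite's profit: π_G = (423 - 3Q)q_G - (3q_G). Setting ∂π_G/∂q_G = 0: 420 - 6q_G - 3(q_I + q_D) = 0.
Ionix's first-order condition: 353 - 6q_I - 3(q_G + q_D) = 0.
Drake's profit: π_D = (423 - 3Q)q_D - (149q_D). Setting ∂π_D/∂q_D = 0: 274 - 6q_D - 3(q_G + q_I) = 0.
Adding the 3 first-order conditions: 1047 − 12Q = 0, so Q = 349/4.
Back-substituting: q_G = (420 − 1047/4)/3 = 211/4, q_I = (353 − 1047/4)/3 = 365/12, q_D = (274 − 1047/4)/3 = 49/12.
Total output Q = 349/4, so price P = 423 - 3·(349/4) = 645/4.

161.25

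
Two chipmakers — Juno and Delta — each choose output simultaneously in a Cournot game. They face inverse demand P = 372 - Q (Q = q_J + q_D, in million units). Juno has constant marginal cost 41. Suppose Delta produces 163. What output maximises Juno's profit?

With the rival's output fixed at 163, Juno's profit is π_J = (372 - 163 - q_J)q_J - (41q_J) = (209 - q_J)q_J - (41q_J).
∂π_J/∂q_J = 168 - 2q_J = 0, so q_J = 84.

84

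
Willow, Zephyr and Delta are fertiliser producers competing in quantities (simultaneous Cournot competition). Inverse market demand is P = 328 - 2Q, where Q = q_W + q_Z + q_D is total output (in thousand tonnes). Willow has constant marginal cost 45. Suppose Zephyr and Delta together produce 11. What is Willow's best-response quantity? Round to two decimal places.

65.25

With rivals' combined output fixed at 11, Willow's profit is π_W = (328 - 2·11 - 2q_W)q_W - (45q_W) = (306 - 2q_W)q_W - (45q_W).
∂π_W/∂q_W = 261 - 4q_W = 0, so q_W = 261/4.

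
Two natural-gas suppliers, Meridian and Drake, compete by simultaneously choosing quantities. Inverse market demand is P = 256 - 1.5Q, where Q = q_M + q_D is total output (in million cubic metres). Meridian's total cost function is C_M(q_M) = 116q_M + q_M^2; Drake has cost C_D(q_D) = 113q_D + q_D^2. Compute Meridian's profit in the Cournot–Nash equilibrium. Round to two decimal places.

Meridian's profit: π_M = (256 - 1.5Q)q_M - (116q_M + q_M²). Setting ∂π_M/∂q_M = 0: 140 - 5q_M - (3/2)(q_D) = 0.
Drake's profit: π_D = (256 - 1.5Q)q_D - (113q_D + q_D²). Setting ∂π_D/∂q_D = 0: 143 - 5q_D - (3/2)(q_M) = 0.
Rearranging gives the reaction functions q_M = (140 - (3/2)q_D)/5 and q_D = (143 - (3/2)q_M)/5.
Substituting one into the other gives q_M = 1942/91 and q_D = 22.1978.
Price P = 256 - (3/2)·(566/13) = 190.6923.
Meridian's profit: 190.6923·(1942/91) - 116·(1942/91) - (1942/91)² = 1138.5594.

1138.56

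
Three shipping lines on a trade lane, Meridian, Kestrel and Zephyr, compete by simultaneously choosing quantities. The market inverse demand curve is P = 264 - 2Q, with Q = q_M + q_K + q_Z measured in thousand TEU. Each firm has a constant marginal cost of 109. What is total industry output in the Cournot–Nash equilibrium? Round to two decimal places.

Each firm earns π_i = (264 - 2Q)q_i - 109q_i.
First-order condition (treating rivals' output as given): 155 - 4q_i - 2·Σ_{j≠i} q_j = 0.
With identical firms every q_j equals q_i, so Σ_{j≠i} q_j = 2q_i and 155 = 8q_i, giving q_i = 155/8.
Total output Q = 155/8 + 155/8 + 155/8 = 465/8.

58.13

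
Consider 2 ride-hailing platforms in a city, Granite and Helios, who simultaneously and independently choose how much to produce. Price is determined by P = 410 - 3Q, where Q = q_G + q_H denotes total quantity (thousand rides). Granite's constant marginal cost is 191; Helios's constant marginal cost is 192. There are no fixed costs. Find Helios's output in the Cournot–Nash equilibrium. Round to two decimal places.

Granite's profit: π_G = (410 - 3Q)q_G - (191q_G). Setting ∂π_G/∂q_G = 0: 219 - 6q_G - 3(q_H) = 0.
Helios's first-order condition: 218 - 6q_H - 3(q_G) = 0.
Best responses: q_G = (219 - 3q_H)/6, q_H = (218 - 3q_G)/6.
Substituting one into the other gives q_G = 220/9 and q_H = 217/9.

24.11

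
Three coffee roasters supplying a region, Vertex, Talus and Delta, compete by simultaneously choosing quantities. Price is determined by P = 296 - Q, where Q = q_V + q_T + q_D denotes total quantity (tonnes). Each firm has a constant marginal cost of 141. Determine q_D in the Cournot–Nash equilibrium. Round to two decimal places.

38.75

A representative firm's profit is π_i = q_i(296 - Q) - 141q_i.
Setting ∂π_i/∂q_i = 0 with rivals' quantities fixed: 155 - 2q_i - Σ_{j≠i} q_j = 0.
With identical firms every q_j equals q_i, so Σ_{j≠i} q_j = 2q_i and 155 = 4q_i, giving q_i = 155/4.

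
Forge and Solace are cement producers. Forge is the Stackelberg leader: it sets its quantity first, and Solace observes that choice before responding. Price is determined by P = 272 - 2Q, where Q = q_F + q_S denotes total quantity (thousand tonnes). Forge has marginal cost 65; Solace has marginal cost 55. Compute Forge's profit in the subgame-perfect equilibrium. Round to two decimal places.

2425.56

The follower Solace best-responds to any q_F: π_S = (272 - 2Q)q_S - 55q_S.
Setting the follower's marginal profit to zero, 217 - 2q_F - 4q_S = 0, i.e. q_S = (217 - 2q_F)/4.
Forge substitutes q_S(q_F) into its own profit: π_F = q_F(272 - 2q_F - (217 - 2q_F)/2) - 65q_F = (327/2 - q_F)q_F - 65q_F.
Leader FOC: 197/2 - 2q_F = 0, so q_F = 197/4.
Then q_S = (217 - 2·(197/4))/4 = 237/8.
Price P = 272 - 2·(631/8) = 457/4.
Forge's profit: (457/4 - 65)·(197/4) = 2425.5625.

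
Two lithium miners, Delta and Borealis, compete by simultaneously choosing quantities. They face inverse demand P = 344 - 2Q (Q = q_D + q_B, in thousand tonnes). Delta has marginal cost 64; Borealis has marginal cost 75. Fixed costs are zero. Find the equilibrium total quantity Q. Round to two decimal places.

Delta's profit: π_D = (344 - 2Q)q_D - (64q_D). Setting ∂π_D/∂q_D = 0: 280 - 4q_D - 2(q_B) = 0.
Borealis's first-order condition: 269 - 4q_B - 2(q_D) = 0.
Rearranging gives the reaction functions q_D = (280 - 2q_B)/4 and q_B = (269 - 2q_D)/4.
Solving the pair: q_D = 97/2, q_B = 43.
Total output Q = 97/2 + 43 = 183/2.

91.50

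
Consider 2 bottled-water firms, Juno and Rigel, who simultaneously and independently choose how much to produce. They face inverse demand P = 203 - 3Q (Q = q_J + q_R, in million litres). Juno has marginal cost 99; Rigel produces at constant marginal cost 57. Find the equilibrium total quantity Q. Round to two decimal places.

Juno's profit: π_J = (203 - 3Q)q_J - (99q_J). Setting ∂π_J/∂q_J = 0: 104 - 6q_J - 3(q_R) = 0.
Rigel's profit: π_R = (203 - 3Q)q_R - (57q_R). Setting ∂π_R/∂q_R = 0: 146 - 6q_R - 3(q_J) = 0.
Best responses: q_J = (104 - 3q_R)/6, q_R = (146 - 3q_J)/6.
Solving the pair: q_J = 62/9, q_R = 188/9.
Total output Q = 62/9 + 188/9 = 250/9.

27.78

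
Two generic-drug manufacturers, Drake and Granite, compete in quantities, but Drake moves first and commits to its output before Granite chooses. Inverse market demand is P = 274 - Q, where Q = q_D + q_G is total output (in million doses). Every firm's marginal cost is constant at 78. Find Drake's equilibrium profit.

Solve by backward induction. Given q_D, the follower Granite maximises π_G = (274 - q_D - q_G)q_G - 78q_G.
Setting the follower's marginal profit to zero, 196 - q_D - 2q_G = 0, i.e. q_G = (196 - q_D)/2.
Drake substitutes q_G(q_D) into its own profit: π_D = q_D(274 - q_D - (196 - q_D)/2) - 78q_D = (176 - (1/2)q_D)q_D - 78q_D.
The leader's first-order condition 98 - q_D = 0 yields q_D = 98.
Then q_G = (196 - 98)/2 = 49.
Price P = 274 - 147 = 127.
Drake's profit: (127 - 78)·98 = 4802.

4802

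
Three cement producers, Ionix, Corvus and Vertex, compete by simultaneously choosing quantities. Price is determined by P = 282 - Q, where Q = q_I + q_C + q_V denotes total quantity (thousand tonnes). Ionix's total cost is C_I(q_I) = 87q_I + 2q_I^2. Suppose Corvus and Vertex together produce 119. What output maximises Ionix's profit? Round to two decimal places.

With rivals' combined output fixed at 119, Ionix's profit is π_I = (282 - 119 - q_I)q_I - (87q_I + 2q_I²) = (163 - q_I)q_I - (87q_I + 2q_I²).
∂π_I/∂q_I = 76 - 6q_I = 0, so q_I = 38/3.

12.67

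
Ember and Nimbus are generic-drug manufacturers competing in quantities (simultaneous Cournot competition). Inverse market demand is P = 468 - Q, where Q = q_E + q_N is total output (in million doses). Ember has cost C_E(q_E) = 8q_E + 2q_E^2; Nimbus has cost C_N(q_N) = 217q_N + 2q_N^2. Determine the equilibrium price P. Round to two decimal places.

Ember's profit: π_E = (468 - Q)q_E - (8q_E + 2q_E²). Setting ∂π_E/∂q_E = 0: 460 - 6q_E - (q_N) = 0.
Nimbus's first-order condition: 251 - 6q_N - (q_E) = 0.
Best responses: q_E = (460 - q_N)/6, q_N = (251 - q_E)/6.
Solving the pair: q_E = 71.6857, q_N = 1046/35.
Total output Q = 711/7, so price P = 468 - 711/7 = 366.4286.

366.43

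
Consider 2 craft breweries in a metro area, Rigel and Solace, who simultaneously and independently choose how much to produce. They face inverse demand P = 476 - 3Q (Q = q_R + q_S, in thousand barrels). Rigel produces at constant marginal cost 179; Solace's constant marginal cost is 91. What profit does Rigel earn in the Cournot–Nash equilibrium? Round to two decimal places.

1617.81

Rigel's profit: π_R = (476 - 3Q)q_R - (179q_R). Setting ∂π_R/∂q_R = 0: 297 - 6q_R - 3(q_S) = 0.
Solace's profit: π_S = (476 - 3Q)q_S - (91q_S). Setting ∂π_S/∂q_S = 0: 385 - 6q_S - 3(q_R) = 0.
Rearranging gives the reaction functions q_R = (297 - 3q_S)/6 and q_S = (385 - 3q_R)/6.
Substituting one into the other gives q_R = 209/9 and q_S = 473/9.
Price P = 476 - 3·(682/9) = 746/3.
Rigel's profit: (746/3 - 179)·(209/9) = 1617.8148.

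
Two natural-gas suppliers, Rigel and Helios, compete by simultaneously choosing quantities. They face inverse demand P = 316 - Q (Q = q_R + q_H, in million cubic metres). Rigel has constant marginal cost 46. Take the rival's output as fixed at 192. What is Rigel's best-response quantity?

With the rival's output fixed at 192, Rigel's profit is π_R = (316 - 192 - q_R)q_R - (46q_R) = (124 - q_R)q_R - (46q_R).
∂π_R/∂q_R = 78 - 2q_R = 0, so q_R = 39.

39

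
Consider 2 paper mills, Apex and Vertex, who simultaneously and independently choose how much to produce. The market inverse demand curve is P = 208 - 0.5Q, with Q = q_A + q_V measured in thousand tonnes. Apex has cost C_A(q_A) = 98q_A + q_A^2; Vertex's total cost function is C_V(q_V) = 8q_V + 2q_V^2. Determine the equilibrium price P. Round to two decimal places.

Apex's profit: π_A = (208 - 0.5Q)q_A - (98q_A + q_A²). Setting ∂π_A/∂q_A = 0: 110 - 3q_A - (1/2)(q_V) = 0.
Vertex's profit: π_V = (208 - 0.5Q)q_V - (8q_V + 2q_V²). Setting ∂π_V/∂q_V = 0: 200 - 5q_V - (1/2)(q_A) = 0.
Rearranging gives the reaction functions q_A = (110 - (1/2)q_V)/3 and q_V = (200 - (1/2)q_A)/5.
Solving the pair: q_A = 1800/59, q_V = 36.9492.
Total output Q = 67.4576, so price P = 208 - (1/2)·67.4576 = 174.2712.

174.27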